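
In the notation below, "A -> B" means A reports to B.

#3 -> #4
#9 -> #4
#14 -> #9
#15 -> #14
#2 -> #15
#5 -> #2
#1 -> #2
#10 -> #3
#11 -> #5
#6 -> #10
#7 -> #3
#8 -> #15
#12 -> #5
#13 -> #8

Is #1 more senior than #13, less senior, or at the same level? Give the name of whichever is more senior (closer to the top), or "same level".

same level

Both #1 and #13 are 5 levels below #4.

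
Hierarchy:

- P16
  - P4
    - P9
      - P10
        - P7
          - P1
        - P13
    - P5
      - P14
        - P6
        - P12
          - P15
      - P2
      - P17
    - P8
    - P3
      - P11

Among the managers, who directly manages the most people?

P4

Direct-report counts: P16 has 1; P4 has 4; P3 has 1; P5 has 3; P14 has 2; P12 has 1; P9 has 1; P10 has 2; P7 has 1. The largest is 4, held by P4.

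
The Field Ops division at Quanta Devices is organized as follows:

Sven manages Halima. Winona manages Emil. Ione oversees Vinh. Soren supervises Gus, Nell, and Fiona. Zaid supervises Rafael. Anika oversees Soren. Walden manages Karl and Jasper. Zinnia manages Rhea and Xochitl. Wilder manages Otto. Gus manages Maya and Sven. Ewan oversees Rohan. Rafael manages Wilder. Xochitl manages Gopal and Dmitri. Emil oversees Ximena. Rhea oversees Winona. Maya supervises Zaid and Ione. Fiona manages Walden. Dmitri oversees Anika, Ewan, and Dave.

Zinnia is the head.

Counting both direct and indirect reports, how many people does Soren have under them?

Soren directly manages Gus, Nell, Fiona. Under Gus: Sven, Halima, Maya, Ione, Vinh, Zaid, Rafael, Wilder, Otto (9). Nell has no reports. Under Fiona: Walden, Jasper, Karl (3). So Soren's organization is 3 direct reports plus everyone under them: 10 + 1 + 4 = 15.

15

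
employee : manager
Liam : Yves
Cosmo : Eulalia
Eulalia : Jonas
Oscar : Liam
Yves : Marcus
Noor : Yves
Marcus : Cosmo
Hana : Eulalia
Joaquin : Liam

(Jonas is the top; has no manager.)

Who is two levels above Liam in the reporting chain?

Liam reports to Yves, and Yves reports to Marcus. So Liam's skip-level manager is Marcus.

Marcus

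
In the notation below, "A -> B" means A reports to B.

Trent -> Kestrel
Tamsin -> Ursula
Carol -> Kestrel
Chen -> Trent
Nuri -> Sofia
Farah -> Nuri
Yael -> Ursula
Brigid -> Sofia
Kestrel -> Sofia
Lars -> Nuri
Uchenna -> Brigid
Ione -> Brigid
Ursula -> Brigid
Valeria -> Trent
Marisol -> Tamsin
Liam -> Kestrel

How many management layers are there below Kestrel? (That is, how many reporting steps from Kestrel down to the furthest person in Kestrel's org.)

The longest chain under Kestrel runs Kestrel → Trent → Valeria, which is 2 levels below Kestrel.

2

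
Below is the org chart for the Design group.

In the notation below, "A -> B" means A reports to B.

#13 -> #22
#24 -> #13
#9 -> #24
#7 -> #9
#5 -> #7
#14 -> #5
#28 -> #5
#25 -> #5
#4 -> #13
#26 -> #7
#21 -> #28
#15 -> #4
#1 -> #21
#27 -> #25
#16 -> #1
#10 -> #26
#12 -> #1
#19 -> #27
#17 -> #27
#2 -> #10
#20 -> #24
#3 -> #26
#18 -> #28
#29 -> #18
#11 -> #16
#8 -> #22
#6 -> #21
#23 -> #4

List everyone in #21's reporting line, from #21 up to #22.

#21 -> #28 -> #5 -> #7 -> #9 -> #24 -> #13 -> #22

#21 reports to #28. #28 reports to #5. #5 reports to #7. #7 reports to #9. #9 reports to #24. #24 reports to #13. #13 reports to #22. #22 is at the top.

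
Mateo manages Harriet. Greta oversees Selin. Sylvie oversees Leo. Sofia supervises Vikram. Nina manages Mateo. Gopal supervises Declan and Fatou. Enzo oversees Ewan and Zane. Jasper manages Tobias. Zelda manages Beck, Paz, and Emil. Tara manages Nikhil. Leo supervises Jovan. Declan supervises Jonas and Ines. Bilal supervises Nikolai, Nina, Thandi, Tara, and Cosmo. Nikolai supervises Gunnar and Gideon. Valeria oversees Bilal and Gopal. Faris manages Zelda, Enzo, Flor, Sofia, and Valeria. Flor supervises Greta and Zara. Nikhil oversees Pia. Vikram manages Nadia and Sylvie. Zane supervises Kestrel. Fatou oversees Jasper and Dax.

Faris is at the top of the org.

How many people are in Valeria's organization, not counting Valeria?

20

Valeria directly manages Bilal, Gopal. Under Bilal: Cosmo, Thandi, Nina, Mateo, Harriet, Nikolai, Gideon, Gunnar, Tara, Nikhil, Pia (11). Under Gopal: Fatou, Dax, Jasper, Tobias, Declan, Ines, Jonas (7). So Valeria's organization is 2 direct reports plus everyone under them: 12 + 8 = 20.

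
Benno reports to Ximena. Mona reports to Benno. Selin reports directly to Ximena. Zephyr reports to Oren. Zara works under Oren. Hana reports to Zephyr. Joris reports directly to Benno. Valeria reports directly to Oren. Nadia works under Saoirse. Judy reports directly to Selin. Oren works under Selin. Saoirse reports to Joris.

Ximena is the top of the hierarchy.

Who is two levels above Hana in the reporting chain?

Hana reports to Zephyr, and Zephyr reports to Oren. So Hana's skip-level manager is Oren.

Oren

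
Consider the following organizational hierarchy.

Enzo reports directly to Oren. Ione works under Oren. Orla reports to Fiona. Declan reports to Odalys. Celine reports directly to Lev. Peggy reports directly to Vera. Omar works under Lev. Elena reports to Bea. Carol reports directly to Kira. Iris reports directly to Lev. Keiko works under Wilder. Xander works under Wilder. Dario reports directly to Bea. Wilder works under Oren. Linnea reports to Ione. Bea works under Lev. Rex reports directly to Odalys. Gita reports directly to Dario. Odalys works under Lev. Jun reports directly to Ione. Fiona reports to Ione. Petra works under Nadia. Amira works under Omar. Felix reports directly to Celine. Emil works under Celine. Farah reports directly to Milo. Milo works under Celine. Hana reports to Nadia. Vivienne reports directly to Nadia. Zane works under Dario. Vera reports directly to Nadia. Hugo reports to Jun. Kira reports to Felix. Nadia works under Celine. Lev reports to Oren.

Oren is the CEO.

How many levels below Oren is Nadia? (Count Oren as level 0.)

Chain from Nadia up to Oren: Nadia → Celine → Lev → Oren. That is 3 steps up, so Nadia is 3 levels below Oren.

3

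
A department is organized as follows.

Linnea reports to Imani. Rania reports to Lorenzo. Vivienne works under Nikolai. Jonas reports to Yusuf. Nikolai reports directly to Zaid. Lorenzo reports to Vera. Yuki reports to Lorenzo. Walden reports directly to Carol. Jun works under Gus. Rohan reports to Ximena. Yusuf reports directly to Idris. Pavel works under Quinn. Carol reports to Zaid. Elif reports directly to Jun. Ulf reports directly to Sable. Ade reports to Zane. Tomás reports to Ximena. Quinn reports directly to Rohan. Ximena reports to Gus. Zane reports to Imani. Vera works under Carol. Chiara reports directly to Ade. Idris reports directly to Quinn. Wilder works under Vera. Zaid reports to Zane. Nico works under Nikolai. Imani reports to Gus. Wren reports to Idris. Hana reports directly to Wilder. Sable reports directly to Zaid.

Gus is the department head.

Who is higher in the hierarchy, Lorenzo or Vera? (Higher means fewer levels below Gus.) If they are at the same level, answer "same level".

Lorenzo is 6 levels below Gus; Vera is 5. Vera is higher.

Vera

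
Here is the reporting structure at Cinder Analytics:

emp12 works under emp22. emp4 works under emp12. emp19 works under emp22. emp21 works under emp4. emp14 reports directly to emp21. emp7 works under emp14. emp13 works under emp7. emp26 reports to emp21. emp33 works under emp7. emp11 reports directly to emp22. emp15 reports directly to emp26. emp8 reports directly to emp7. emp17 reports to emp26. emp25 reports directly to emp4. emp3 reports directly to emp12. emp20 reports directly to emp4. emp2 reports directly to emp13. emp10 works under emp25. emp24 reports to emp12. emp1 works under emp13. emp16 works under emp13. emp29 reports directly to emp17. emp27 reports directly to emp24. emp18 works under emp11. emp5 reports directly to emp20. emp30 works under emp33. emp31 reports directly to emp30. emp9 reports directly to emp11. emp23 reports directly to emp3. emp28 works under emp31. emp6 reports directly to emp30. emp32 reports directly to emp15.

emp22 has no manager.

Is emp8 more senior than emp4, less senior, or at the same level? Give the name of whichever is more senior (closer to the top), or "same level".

emp4

emp8 is 6 levels below emp22; emp4 is 2. emp4 is higher.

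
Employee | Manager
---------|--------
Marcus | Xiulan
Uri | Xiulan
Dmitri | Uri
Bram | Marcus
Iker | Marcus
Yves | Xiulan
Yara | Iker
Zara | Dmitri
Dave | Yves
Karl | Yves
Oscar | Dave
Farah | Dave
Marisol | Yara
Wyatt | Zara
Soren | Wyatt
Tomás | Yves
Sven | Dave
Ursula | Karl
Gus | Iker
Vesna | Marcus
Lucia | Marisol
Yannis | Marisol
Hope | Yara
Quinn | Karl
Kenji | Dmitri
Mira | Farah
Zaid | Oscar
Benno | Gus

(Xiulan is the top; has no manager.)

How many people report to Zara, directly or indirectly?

Zara directly manages Wyatt. Under Wyatt: Soren (1). That's 2 in total.

2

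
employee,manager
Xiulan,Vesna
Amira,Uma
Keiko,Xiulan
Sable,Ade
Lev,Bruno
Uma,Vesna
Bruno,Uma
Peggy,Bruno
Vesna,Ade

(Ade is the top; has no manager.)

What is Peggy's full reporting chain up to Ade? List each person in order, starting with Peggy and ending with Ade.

Peggy reports to Bruno. Bruno reports to Uma. Uma reports to Vesna. Vesna reports to Ade. Ade is at the top.

Peggy -> Bruno -> Uma -> Vesna -> Ade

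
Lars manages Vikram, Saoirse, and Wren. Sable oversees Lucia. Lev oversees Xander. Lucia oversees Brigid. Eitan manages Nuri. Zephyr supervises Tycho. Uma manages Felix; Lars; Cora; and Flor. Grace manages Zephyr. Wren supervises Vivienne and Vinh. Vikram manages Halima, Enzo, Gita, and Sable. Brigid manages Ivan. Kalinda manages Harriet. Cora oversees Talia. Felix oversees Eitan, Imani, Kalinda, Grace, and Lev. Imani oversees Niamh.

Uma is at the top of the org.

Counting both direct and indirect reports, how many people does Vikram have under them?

Vikram directly manages Enzo, Sable, Gita, Halima. Enzo has no reports. Under Sable: Lucia, Brigid, Ivan (3). Gita has no reports. Halima has no reports. So Vikram's organization is 4 direct reports plus everyone under them: 1 + 4 + 1 + 1 = 7.

7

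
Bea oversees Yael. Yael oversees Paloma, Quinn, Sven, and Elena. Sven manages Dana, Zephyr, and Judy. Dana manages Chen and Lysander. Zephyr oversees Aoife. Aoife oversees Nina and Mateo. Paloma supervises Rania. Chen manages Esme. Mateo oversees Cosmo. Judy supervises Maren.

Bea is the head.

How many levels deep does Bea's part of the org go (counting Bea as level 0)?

6

The longest chain under Bea runs Bea → Yael → Sven → Zephyr → Aoife → Mateo → Cosmo, which is 6 levels below Bea.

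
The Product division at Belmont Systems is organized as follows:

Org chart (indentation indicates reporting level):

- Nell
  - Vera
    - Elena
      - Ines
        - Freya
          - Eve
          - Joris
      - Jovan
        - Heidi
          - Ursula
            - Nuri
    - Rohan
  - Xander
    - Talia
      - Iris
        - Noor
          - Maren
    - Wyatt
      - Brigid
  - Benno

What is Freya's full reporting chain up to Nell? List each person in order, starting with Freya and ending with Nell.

Freya -> Ines -> Elena -> Vera -> Nell

Freya reports to Ines. Ines reports to Elena. Elena reports to Vera. Vera reports to Nell. Nell is at the top.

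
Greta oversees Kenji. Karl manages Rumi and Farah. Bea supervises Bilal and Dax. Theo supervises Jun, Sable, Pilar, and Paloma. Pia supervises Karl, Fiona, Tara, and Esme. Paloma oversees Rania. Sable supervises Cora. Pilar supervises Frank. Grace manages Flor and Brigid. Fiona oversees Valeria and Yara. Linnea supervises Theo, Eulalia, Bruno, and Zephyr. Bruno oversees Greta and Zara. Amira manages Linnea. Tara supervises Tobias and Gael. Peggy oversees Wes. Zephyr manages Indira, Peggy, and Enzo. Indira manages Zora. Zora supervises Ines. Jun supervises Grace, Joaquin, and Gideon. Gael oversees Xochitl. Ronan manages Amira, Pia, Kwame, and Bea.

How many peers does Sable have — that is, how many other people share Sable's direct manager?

3

Sable reports to Theo. Theo's other direct reports are Jun, Pilar, Paloma — 3 peers.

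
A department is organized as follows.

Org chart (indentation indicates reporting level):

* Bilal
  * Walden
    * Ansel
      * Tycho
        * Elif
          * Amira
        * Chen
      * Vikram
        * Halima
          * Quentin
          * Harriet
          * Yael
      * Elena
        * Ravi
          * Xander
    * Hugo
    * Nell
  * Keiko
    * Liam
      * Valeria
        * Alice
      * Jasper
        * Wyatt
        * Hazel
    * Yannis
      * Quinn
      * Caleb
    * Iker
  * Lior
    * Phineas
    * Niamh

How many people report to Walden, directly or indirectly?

15

Walden directly manages Ansel, Hugo, Nell. Under Ansel: Elena, Ravi, Xander, Vikram, Halima, Yael, Harriet, Quentin, Tycho, Chen, Elif, Amira (12). Hugo has no reports. Nell has no reports. So Walden's organization is 3 direct reports plus everyone under them: 13 + 1 + 1 = 15.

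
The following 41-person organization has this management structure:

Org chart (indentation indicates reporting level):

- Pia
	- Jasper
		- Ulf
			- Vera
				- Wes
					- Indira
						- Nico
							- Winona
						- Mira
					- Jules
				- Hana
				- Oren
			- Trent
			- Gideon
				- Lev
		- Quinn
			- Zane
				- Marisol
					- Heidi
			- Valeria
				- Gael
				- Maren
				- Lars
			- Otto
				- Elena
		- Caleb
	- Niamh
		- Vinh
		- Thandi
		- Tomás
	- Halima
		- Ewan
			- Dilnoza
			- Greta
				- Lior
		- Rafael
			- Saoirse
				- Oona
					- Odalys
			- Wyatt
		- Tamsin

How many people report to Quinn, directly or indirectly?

9

Quinn directly manages Zane, Valeria, Otto. Under Zane: Marisol, Heidi (2). Under Valeria: Lars, Maren, Gael (3). Under Otto: Elena (1). So Quinn's organization is 3 direct reports plus everyone under them: 3 + 4 + 2 = 9.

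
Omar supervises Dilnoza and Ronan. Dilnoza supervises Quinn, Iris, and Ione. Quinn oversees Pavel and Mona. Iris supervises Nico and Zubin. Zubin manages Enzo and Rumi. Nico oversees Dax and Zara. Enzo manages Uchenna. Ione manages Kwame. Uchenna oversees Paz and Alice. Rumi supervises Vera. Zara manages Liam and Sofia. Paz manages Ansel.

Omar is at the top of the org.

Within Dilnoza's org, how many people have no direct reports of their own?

9

The people in Dilnoza's organization with no one reporting to them are Kwame, Liam, Sofia, Dax, Vera, Alice, Ansel, Mona, Pavel. That is 9.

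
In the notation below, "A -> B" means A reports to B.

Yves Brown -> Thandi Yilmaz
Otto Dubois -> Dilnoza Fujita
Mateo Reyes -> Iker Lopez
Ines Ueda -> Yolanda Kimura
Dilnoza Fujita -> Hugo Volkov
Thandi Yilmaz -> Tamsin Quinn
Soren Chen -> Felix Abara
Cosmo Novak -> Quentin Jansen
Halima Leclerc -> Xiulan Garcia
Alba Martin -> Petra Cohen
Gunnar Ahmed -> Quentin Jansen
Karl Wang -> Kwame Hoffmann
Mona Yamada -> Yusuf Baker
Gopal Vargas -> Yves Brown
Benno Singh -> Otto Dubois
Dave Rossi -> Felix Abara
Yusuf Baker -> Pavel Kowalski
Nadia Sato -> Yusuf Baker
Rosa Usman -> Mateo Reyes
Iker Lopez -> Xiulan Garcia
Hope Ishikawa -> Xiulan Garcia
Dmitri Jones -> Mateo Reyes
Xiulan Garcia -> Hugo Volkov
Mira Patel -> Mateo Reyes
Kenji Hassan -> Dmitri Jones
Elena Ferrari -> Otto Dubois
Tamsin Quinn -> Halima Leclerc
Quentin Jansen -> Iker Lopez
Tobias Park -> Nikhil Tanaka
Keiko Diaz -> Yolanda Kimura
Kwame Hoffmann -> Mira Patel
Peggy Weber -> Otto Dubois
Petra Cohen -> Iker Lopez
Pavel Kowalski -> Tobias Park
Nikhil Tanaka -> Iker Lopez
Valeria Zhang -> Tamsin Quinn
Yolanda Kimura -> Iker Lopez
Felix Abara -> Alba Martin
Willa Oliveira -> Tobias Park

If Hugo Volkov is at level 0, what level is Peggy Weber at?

3

Chain from Peggy Weber up to Hugo Volkov: Peggy Weber → Otto Dubois → Dilnoza Fujita → Hugo Volkov. That is 3 steps up, so Peggy Weber is 3 levels below Hugo Volkov.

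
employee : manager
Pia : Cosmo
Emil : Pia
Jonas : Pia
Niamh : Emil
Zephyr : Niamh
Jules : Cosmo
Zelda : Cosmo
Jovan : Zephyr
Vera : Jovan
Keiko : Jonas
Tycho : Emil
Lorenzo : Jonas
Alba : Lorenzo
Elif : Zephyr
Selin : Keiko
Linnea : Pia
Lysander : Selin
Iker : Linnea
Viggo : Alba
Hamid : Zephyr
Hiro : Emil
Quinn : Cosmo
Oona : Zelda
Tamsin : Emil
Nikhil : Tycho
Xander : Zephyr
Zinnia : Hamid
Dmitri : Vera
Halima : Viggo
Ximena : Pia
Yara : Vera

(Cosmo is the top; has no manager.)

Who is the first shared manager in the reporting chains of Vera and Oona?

Vera's chain of managers is Jovan, Zephyr, Niamh, Emil, Pia, Cosmo. Oona's chain of managers is Zelda, Cosmo. The first manager that appears in both chains is Cosmo.

Cosmo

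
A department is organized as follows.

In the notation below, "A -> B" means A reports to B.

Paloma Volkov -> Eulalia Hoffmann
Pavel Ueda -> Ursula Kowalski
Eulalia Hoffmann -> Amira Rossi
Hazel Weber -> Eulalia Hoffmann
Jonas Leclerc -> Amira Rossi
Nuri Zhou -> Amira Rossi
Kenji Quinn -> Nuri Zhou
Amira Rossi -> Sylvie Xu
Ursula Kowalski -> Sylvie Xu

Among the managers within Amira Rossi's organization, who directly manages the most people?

Amira Rossi

Direct-report counts within Amira Rossi's organization: Amira Rossi has 3; Eulalia Hoffmann has 2; Nuri Zhou has 1. The largest is 3, held by Amira Rossi.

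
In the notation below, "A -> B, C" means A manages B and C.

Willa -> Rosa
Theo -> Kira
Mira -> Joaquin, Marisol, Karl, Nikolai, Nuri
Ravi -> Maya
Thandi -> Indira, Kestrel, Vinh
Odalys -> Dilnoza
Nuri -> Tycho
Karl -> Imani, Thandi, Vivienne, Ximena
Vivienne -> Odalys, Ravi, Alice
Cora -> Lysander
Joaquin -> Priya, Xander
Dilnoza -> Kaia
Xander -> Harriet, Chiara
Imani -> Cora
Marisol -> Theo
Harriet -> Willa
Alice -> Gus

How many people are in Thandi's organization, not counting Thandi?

3

Thandi directly manages Indira, Kestrel, Vinh. Indira has no reports. Kestrel has no reports. Vinh has no reports. So Thandi's organization is 3 direct reports plus everyone under them: 1 + 1 + 1 = 3.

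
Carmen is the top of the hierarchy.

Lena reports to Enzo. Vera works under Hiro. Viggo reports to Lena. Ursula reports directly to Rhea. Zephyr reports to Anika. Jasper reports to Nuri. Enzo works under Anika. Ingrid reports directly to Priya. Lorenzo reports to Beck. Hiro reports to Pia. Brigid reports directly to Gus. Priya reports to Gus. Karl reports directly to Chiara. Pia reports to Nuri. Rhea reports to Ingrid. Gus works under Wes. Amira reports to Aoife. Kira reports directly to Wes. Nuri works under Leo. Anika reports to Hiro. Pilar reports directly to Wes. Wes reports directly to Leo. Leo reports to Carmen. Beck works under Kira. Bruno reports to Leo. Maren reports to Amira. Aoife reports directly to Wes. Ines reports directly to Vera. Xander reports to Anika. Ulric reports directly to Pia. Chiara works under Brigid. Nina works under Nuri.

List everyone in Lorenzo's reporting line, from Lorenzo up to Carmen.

Lorenzo -> Beck -> Kira -> Wes -> Leo -> Carmen

Lorenzo reports to Beck. Beck reports to Kira. Kira reports to Wes. Wes reports to Leo. Leo reports to Carmen. Carmen is at the top.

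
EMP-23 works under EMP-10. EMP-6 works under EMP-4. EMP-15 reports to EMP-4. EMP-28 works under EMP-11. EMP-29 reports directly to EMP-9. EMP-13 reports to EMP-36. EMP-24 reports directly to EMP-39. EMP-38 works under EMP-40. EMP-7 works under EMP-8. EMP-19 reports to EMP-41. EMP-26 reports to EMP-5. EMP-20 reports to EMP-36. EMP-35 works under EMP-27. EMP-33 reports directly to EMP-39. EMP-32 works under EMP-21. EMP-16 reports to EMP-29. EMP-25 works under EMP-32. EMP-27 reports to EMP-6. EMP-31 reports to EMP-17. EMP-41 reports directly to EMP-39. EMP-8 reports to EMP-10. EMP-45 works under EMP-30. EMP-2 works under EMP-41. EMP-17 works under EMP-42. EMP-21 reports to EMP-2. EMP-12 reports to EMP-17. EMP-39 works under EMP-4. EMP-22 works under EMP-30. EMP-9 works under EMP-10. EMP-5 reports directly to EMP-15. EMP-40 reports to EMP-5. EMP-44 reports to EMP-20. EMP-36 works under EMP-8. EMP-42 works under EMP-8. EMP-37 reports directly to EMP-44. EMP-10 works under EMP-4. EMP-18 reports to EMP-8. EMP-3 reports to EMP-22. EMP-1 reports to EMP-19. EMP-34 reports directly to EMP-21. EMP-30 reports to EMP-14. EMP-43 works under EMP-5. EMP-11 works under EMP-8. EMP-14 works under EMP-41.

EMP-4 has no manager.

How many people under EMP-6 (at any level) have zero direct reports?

1

The only person in EMP-6's organization with no one reporting to them is EMP-35. That is 1.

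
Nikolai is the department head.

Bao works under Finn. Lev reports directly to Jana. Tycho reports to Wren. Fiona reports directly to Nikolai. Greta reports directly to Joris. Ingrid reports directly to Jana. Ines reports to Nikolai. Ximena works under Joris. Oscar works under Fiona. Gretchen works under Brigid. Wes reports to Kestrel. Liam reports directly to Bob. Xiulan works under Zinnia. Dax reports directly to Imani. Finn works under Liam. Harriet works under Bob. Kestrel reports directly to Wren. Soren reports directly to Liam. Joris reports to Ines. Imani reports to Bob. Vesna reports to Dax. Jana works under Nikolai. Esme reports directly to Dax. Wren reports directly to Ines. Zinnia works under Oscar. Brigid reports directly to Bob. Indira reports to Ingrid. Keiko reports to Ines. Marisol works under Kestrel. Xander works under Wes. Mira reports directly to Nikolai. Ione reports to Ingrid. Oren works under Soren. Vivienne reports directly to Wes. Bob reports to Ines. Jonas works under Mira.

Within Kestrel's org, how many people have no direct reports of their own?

3

The people in Kestrel's organization with no one reporting to them are Marisol, Vivienne, Xander. That is 3.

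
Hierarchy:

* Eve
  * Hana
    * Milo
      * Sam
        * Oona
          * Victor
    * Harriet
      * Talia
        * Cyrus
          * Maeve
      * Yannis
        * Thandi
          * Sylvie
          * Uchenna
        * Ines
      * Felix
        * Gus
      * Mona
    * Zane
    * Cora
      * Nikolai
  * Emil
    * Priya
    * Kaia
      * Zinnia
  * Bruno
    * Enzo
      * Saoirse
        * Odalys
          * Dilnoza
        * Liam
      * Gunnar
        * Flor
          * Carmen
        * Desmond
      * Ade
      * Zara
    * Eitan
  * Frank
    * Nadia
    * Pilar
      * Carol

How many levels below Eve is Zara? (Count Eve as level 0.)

Chain from Zara up to Eve: Zara → Enzo → Bruno → Eve. That is 3 steps up, so Zara is 3 levels below Eve.

3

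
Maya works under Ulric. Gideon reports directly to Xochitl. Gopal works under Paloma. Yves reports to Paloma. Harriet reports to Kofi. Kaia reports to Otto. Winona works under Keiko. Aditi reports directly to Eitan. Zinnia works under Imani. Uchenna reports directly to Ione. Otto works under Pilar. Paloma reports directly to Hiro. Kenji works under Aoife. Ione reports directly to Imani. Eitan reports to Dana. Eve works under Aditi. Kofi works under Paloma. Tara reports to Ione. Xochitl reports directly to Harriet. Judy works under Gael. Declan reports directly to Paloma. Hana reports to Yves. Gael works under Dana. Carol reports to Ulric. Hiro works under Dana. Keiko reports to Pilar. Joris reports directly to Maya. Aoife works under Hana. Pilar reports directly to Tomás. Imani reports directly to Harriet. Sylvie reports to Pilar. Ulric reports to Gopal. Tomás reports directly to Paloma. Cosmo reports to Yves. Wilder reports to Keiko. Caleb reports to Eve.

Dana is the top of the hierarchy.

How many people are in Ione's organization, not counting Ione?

2

Ione directly manages Uchenna, Tara. Uchenna has no reports. Tara has no reports. So Ione's organization is 2 direct reports plus everyone under them: 1 + 1 = 2.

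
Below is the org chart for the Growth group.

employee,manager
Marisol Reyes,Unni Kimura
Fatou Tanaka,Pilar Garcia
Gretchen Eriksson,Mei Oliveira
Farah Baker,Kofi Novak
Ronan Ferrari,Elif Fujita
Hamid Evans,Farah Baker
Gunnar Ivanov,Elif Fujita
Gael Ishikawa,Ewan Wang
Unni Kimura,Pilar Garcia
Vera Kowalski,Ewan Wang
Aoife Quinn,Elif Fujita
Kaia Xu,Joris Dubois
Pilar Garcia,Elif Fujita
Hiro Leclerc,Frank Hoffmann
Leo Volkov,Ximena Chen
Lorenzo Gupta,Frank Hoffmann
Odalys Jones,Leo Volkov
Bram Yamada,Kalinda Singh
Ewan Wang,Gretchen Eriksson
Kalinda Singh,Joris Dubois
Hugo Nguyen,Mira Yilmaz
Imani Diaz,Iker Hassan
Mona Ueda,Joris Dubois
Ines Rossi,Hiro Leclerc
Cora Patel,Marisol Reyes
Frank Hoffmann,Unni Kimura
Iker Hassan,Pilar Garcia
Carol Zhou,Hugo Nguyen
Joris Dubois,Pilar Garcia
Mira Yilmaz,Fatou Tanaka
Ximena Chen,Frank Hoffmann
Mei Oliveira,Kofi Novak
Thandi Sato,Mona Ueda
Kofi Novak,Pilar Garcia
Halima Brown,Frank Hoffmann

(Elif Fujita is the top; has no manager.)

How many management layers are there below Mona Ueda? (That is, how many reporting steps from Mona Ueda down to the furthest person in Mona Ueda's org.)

1

The longest chain under Mona Ueda runs Mona Ueda → Thandi Sato, which is 1 level below Mona Ueda.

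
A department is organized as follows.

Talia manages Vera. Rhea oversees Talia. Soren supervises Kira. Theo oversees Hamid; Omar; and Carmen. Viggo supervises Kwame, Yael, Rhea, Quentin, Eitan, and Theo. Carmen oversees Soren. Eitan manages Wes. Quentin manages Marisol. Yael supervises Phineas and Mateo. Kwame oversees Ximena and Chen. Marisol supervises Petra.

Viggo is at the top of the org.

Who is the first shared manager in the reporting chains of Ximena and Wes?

Viggo

Ximena's chain of managers is Kwame, Viggo. Wes's chain of managers is Eitan, Viggo. The first manager that appears in both chains is Viggo.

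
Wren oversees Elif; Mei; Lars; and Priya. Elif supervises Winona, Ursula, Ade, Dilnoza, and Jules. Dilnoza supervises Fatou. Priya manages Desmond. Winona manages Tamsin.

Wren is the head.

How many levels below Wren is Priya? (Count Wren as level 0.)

Chain from Priya up to Wren: Priya → Wren. That is 1 step up, so Priya is 1 level below Wren.

1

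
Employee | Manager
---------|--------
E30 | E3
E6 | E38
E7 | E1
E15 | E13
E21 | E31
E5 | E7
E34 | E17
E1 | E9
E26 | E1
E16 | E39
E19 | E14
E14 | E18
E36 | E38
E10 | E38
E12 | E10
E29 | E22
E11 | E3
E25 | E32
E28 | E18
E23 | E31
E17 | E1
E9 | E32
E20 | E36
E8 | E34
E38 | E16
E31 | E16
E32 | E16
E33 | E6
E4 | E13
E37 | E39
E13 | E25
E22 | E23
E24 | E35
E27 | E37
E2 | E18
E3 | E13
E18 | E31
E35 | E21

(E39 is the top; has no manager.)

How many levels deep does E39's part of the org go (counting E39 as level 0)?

The longest chain under E39 runs E39 → E16 → E32 → E9 → E1 → E17 → E34 → E8, which is 7 levels below E39.

7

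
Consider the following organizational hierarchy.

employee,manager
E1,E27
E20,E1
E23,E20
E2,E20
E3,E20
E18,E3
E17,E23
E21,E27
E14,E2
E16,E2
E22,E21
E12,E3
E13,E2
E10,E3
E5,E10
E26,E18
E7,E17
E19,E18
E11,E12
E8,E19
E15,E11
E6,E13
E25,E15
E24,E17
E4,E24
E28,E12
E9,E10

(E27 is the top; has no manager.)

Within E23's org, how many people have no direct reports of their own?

The people in E23's organization with no one reporting to them are E4, E7. That is 2.

2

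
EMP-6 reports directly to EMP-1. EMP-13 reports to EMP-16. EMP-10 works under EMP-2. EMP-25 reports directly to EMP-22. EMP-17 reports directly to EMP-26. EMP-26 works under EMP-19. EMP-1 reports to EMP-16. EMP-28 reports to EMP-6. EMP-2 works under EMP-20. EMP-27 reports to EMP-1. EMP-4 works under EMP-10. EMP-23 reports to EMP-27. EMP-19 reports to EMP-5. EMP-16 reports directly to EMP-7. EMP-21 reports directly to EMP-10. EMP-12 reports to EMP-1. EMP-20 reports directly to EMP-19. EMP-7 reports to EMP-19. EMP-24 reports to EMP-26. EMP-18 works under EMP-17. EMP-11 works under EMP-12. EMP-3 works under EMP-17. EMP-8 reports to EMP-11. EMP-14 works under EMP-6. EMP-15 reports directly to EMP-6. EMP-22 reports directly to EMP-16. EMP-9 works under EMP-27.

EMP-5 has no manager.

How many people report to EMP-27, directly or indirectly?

2

EMP-27 directly manages EMP-23, EMP-9. EMP-23 has no reports. EMP-9 has no reports. So EMP-27's organization is 2 direct reports plus everyone under them: 1 + 1 = 2.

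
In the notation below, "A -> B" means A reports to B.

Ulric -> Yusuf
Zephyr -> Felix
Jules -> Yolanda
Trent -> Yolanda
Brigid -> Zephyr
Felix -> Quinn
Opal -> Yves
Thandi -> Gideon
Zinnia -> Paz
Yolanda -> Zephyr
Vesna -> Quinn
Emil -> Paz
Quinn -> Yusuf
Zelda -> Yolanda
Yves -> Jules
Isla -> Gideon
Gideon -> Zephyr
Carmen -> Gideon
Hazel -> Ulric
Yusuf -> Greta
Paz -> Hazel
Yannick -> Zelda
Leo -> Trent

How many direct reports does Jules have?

Jules directly manages Yves. That is 1 direct report.

1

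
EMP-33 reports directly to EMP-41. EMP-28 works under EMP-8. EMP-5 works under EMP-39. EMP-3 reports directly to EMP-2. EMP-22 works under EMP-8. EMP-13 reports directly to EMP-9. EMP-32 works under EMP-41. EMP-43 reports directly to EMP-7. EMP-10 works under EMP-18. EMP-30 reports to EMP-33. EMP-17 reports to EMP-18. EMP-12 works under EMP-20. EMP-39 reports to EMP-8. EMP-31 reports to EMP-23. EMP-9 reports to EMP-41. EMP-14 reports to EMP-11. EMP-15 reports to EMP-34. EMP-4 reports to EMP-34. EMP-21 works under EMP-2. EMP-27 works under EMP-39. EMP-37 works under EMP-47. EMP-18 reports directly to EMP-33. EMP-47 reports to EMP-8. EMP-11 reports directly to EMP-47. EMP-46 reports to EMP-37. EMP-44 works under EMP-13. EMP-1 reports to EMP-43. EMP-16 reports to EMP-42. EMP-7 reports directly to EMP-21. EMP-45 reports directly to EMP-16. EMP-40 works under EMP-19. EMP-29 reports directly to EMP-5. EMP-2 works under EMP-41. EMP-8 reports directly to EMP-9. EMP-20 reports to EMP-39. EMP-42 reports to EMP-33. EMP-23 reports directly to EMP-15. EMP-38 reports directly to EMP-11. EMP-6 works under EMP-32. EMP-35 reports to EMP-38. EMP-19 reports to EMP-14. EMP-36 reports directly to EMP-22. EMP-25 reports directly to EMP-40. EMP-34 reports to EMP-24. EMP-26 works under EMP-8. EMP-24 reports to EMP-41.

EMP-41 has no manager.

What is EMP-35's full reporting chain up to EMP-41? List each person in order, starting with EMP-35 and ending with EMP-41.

EMP-35 reports to EMP-38. EMP-38 reports to EMP-11. EMP-11 reports to EMP-47. EMP-47 reports to EMP-8. EMP-8 reports to EMP-9. EMP-9 reports to EMP-41. EMP-41 is at the top.

EMP-35 -> EMP-38 -> EMP-11 -> EMP-47 -> EMP-8 -> EMP-9 -> EMP-41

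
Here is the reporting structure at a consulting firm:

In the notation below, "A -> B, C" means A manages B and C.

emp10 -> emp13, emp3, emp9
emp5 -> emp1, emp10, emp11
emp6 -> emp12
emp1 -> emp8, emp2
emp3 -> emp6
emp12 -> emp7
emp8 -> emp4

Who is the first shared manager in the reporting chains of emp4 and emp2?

emp1

emp4's chain of managers is emp8, emp1, emp5. emp2's chain of managers is emp1, emp5. The first manager that appears in both chains is emp1.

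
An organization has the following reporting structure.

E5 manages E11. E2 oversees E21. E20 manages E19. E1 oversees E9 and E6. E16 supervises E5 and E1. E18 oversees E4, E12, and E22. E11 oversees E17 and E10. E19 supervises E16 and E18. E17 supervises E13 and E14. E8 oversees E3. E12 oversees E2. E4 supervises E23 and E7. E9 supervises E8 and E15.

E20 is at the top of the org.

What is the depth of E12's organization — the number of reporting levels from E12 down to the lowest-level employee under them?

The longest chain under E12 runs E12 → E2 → E21, which is 2 levels below E12.

2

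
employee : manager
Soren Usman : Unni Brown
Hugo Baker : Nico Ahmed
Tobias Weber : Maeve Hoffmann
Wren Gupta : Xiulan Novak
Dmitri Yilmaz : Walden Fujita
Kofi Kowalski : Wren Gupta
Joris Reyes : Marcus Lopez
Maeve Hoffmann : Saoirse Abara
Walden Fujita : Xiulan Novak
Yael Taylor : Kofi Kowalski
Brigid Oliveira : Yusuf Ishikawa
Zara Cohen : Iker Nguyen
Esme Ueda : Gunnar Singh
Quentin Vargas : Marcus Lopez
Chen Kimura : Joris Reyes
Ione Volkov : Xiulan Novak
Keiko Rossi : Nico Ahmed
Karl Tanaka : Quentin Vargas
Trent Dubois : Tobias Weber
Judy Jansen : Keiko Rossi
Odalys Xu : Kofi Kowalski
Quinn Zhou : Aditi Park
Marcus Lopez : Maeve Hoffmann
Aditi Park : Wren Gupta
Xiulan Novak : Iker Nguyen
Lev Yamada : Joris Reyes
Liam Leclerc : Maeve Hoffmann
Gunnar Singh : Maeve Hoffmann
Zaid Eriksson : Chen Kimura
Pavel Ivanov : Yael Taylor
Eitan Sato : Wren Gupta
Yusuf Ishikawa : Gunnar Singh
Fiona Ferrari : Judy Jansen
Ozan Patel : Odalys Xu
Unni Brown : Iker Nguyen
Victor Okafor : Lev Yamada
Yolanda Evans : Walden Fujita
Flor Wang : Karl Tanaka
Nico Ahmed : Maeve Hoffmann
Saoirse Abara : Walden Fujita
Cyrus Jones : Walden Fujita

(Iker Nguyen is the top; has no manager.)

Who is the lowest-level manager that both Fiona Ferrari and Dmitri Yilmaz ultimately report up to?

Fiona Ferrari's chain of managers is Judy Jansen, Keiko Rossi, Nico Ahmed, Maeve Hoffmann, Saoirse Abara, Walden Fujita, Xiulan Novak, Iker Nguyen. Dmitri Yilmaz's chain of managers is Walden Fujita, Xiulan Novak, Iker Nguyen. The first manager that appears in both chains is Walden Fujita.

Walden Fujita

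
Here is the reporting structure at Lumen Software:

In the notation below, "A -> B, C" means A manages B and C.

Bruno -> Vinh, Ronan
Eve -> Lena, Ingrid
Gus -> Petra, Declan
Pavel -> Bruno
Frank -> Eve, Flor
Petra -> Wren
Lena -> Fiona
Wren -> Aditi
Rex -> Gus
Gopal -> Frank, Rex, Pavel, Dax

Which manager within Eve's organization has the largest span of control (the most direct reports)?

Eve

Direct-report counts within Eve's organization: Eve has 2; Lena has 1. The largest is 2, held by Eve.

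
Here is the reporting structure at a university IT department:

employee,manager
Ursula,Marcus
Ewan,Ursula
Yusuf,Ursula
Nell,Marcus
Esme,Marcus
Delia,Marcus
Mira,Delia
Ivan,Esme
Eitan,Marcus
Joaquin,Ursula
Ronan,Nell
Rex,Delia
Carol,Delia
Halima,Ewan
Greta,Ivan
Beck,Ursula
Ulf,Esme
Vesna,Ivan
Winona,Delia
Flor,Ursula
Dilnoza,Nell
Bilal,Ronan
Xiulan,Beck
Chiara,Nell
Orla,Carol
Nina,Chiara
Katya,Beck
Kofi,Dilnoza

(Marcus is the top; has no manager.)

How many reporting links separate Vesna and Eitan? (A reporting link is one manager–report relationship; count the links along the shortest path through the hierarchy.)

4

Vesna is 3 levels below Marcus, and Eitan is 1 level below Marcus (their lowest common manager). The shortest path runs up from Vesna to Marcus and back down to Eitan: 3 + 1 = 4 links.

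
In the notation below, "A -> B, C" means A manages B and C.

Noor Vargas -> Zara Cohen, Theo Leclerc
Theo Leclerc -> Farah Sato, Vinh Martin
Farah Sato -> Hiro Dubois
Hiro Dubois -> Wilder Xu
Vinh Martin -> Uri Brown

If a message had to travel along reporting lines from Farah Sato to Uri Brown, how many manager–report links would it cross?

3

Farah Sato is 1 level below Theo Leclerc, and Uri Brown is 2 levels below Theo Leclerc (their lowest common manager). The shortest path runs up from Farah Sato to Theo Leclerc and back down to Uri Brown: 1 + 2 = 3 links.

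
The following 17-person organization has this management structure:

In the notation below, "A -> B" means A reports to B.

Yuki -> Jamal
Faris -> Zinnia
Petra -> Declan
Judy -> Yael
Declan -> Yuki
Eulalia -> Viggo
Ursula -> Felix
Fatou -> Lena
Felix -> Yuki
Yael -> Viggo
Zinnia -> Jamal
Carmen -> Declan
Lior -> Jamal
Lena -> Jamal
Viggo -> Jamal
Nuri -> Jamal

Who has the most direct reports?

Jamal

Direct-report counts: Jamal has 6; Zinnia has 1; Viggo has 2; Yael has 1; Lena has 1; Yuki has 2; Felix has 1; Declan has 2. The largest is 6, held by Jamal.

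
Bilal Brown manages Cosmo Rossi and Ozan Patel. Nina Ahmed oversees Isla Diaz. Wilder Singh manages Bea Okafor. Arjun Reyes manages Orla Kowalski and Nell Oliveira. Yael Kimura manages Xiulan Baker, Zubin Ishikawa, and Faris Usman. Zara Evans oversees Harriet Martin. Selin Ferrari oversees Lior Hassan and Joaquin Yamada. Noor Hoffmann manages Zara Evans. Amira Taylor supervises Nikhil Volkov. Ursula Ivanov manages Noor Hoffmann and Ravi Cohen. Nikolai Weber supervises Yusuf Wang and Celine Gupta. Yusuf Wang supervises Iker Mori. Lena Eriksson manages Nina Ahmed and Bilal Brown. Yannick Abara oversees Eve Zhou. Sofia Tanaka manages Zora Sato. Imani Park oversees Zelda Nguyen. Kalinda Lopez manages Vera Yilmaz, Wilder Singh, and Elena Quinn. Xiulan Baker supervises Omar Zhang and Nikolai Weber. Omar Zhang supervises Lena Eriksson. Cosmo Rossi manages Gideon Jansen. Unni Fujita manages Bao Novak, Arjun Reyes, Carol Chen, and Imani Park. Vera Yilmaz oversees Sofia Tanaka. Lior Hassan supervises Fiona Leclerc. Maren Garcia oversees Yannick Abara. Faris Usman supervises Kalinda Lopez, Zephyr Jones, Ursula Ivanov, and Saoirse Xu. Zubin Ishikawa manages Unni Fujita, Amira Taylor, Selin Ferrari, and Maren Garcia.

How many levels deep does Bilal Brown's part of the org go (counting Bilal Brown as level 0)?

The longest chain under Bilal Brown runs Bilal Brown → Cosmo Rossi → Gideon Jansen, which is 2 levels below Bilal Brown.

2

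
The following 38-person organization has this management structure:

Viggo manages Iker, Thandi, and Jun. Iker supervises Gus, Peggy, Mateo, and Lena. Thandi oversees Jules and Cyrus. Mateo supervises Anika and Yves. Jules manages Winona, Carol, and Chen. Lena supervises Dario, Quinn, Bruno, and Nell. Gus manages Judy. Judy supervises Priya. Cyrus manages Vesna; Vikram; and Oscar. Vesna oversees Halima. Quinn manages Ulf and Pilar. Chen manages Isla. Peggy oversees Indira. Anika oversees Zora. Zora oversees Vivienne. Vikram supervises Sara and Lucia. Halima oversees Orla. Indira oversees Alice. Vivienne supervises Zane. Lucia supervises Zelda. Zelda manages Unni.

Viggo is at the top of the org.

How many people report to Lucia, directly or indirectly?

Lucia directly manages Zelda. Under Zelda: Unni (1). That's 2 in total.

2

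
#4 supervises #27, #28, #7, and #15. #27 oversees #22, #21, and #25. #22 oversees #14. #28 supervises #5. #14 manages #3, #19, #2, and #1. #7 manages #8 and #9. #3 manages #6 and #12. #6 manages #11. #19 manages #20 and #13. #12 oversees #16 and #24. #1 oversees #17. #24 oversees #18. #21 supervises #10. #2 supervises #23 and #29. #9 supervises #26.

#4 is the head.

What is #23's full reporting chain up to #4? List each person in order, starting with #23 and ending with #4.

#23 reports to #2. #2 reports to #14. #14 reports to #22. #22 reports to #27. #27 reports to #4. #4 is at the top.

#23 -> #2 -> #14 -> #22 -> #27 -> #4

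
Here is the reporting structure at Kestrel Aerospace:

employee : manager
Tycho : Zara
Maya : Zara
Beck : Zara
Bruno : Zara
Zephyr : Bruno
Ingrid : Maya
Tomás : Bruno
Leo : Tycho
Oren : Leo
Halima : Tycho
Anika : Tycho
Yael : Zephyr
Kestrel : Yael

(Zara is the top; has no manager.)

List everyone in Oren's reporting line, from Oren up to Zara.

Oren reports to Leo. Leo reports to Tycho. Tycho reports to Zara. Zara is at the top.

Oren -> Leo -> Tycho -> Zara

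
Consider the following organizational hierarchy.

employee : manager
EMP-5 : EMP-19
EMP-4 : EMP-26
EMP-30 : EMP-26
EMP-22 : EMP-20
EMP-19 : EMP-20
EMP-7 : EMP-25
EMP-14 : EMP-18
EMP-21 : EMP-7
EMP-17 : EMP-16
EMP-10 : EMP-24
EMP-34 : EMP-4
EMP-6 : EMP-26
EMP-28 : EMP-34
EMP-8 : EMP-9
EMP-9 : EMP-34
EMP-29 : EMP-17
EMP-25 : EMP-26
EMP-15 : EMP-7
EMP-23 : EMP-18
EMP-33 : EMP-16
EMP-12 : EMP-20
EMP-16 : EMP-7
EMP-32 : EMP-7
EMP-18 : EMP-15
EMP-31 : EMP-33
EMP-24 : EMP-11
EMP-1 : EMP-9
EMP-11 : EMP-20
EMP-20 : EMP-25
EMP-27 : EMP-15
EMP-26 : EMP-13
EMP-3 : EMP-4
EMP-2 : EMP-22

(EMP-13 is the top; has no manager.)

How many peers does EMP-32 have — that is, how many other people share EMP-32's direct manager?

EMP-32 reports to EMP-7. EMP-7's other direct reports are EMP-15, EMP-21, EMP-16 — 3 peers.

3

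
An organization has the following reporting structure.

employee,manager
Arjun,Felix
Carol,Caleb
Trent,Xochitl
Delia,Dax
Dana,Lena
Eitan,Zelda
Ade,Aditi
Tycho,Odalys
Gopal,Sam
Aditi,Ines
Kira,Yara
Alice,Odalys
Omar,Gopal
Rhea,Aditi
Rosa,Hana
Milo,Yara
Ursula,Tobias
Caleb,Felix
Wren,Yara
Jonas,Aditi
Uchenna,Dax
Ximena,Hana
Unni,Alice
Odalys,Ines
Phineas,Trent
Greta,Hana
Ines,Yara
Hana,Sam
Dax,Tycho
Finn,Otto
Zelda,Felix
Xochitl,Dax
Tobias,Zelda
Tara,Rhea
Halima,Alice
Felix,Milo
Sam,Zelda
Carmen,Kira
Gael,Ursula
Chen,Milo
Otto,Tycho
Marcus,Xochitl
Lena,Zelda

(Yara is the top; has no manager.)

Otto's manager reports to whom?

Otto reports to Tycho, and Tycho reports to Odalys. So Otto's skip-level manager is Odalys.

Odalys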